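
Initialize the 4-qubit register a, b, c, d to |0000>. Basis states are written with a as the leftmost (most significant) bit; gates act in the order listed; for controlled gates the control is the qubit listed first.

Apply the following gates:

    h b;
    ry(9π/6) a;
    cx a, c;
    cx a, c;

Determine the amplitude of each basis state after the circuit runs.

After the circuit, the state carries amplitude -1/2 on |0000>, -1/2 on |0100>, 1/2 on |1000>, 1/2 on |1100>, and 0 on every other basis state. Key observation: the block from step 3 through step 4 cancels to the identity and can be dropped.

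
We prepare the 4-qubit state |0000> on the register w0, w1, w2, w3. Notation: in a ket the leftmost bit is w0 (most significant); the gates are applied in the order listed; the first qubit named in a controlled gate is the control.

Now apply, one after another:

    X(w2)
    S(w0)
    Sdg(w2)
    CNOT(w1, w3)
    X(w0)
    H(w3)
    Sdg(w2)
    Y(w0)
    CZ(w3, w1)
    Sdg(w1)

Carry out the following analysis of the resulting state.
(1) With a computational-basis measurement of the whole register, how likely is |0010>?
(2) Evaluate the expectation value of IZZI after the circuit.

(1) Outcome |0010> occurs with probability 1/2.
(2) The observable IZZI averages to -1.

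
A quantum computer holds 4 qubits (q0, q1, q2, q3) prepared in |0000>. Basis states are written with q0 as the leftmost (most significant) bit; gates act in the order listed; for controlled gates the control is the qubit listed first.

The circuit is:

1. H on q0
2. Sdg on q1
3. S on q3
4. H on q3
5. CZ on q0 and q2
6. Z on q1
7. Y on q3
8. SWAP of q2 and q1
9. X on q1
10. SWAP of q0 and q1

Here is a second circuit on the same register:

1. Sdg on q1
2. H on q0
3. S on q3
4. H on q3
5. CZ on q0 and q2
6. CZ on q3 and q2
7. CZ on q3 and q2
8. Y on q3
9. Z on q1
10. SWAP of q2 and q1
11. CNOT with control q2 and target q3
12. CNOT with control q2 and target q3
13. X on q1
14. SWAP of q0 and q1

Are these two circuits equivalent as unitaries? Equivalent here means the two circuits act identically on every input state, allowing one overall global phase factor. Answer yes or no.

Yes, they are equivalent — the unitaries differ by at most a global phase.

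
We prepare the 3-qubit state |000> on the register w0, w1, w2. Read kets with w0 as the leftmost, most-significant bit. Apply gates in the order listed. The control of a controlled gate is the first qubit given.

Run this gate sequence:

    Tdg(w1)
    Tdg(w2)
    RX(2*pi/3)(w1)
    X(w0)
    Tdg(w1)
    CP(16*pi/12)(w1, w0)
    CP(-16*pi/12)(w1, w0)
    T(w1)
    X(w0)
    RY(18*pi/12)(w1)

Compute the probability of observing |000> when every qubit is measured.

Outcome |000> occurs with probability 1/2.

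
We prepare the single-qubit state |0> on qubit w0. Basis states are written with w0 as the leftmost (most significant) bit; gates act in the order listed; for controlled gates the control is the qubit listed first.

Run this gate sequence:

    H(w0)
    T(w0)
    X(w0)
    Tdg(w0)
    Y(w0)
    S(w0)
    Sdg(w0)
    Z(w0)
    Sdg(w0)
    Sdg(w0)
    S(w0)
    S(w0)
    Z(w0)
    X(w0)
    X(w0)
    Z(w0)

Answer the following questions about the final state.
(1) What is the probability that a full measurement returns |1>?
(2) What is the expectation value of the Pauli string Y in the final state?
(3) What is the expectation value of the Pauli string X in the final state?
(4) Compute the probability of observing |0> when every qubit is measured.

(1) Outcome |1> occurs with probability 1/2.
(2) The observable Y averages to 1.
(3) In the final state, X has expectation 0.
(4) The probability of measuring |0> is 1/2.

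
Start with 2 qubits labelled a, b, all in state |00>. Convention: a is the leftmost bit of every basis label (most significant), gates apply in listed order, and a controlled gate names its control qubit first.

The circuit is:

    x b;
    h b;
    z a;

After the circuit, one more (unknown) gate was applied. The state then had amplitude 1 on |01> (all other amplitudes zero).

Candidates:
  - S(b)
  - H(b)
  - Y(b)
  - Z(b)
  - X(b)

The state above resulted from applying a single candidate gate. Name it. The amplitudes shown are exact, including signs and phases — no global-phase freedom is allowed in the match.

It was H(b) that produced the state shown.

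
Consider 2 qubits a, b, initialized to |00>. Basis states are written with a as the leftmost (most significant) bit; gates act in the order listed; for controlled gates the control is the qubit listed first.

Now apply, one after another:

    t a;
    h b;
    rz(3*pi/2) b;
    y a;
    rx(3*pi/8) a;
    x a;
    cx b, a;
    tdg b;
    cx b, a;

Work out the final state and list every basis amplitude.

After the circuit, the state carries amplitude -sqrt(2)*exp(3*I*pi/4)*cos(3*pi/16)/2 on |00>, -sqrt(2)*cos(3*pi/16)/2 on |01>, -sqrt(2)*exp(I*pi/4)*sin(3*pi/16)/2 on |10>, sqrt(2)*I*sin(3*pi/16)/2 on |11>.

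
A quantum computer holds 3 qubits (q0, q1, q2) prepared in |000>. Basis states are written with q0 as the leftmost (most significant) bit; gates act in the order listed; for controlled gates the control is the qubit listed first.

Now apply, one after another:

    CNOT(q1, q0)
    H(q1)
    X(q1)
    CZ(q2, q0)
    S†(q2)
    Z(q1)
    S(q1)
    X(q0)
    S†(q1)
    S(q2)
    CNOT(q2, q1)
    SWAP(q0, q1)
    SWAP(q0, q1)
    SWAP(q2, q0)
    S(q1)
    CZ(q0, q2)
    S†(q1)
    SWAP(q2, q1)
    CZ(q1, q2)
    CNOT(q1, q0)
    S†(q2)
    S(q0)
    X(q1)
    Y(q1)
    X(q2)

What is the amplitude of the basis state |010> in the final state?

The amplitude on |010> is 0.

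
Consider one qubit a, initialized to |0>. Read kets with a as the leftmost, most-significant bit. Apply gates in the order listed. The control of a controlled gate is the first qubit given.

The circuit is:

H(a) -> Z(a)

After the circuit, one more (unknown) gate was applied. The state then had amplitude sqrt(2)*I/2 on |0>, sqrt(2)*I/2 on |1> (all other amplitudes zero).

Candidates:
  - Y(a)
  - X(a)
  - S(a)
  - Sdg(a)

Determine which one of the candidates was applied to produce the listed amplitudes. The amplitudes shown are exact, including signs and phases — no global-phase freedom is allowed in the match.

The applied gate was Y(a).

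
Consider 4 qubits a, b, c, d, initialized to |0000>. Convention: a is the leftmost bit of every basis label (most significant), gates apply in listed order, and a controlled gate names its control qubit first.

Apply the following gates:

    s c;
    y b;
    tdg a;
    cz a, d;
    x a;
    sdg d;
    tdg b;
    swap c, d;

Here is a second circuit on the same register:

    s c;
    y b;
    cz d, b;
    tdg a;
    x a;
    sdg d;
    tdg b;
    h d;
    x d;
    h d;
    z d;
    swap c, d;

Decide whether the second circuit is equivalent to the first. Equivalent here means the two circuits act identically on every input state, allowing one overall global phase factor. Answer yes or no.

No — the two circuits implement different unitaries, even allowing a global phase.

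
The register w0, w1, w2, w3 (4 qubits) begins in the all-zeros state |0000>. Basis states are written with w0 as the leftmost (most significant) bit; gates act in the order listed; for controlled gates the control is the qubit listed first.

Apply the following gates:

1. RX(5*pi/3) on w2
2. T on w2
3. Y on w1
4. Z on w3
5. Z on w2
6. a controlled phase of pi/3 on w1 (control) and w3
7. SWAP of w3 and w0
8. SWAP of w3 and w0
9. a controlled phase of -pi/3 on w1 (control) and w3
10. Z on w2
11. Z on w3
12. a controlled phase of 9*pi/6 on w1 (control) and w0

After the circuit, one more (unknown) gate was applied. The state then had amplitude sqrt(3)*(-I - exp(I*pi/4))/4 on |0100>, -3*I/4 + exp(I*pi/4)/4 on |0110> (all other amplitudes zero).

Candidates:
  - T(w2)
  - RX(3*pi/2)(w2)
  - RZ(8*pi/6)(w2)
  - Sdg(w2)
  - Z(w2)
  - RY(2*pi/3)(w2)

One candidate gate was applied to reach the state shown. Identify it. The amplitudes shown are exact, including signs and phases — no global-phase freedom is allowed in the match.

The unique candidate consistent with the amplitudes is RY(2*pi/3)(w2).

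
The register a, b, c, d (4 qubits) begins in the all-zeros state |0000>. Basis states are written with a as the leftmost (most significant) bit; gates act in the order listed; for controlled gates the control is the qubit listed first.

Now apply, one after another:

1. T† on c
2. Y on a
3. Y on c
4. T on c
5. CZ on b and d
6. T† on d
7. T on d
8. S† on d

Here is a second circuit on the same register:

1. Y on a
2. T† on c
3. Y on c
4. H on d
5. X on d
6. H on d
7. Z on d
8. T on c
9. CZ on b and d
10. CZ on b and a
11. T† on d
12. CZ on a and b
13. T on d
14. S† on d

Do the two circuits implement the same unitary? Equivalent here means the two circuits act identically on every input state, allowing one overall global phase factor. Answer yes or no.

Yes, they are equivalent — the unitaries differ by at most a global phase.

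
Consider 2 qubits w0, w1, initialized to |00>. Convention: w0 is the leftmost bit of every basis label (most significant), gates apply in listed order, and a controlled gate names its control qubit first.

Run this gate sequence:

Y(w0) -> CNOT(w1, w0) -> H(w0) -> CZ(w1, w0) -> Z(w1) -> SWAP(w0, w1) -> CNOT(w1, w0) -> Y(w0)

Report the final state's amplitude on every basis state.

After the circuit, the state carries amplitude 0 on |00>, -sqrt(2)/2 on |01>, -sqrt(2)/2 on |10>, 0 on |11>.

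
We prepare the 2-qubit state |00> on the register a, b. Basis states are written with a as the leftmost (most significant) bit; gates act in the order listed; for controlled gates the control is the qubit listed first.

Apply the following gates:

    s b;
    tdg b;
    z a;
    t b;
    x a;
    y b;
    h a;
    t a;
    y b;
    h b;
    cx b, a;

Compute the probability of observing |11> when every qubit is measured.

Outcome |11> occurs with probability 1/4.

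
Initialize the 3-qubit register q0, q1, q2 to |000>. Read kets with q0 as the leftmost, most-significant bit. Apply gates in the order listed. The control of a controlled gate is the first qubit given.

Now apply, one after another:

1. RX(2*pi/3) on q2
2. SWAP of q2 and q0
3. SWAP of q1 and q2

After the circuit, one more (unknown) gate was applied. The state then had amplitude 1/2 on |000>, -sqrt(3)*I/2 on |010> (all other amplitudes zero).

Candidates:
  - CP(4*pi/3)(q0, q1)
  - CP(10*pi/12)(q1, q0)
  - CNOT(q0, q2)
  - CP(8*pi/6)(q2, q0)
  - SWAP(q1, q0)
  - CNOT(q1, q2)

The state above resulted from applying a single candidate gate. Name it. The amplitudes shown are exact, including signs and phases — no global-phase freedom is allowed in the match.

It was SWAP(q1, q0) that produced the state shown.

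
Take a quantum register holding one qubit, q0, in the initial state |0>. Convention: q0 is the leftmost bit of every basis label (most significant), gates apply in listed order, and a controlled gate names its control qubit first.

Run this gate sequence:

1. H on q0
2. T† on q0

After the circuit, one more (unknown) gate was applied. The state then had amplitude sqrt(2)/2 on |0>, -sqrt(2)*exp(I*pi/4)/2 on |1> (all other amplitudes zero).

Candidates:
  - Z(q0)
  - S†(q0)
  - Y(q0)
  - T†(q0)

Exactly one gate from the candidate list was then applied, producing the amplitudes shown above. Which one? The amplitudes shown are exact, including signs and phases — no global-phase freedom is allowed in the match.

It was S†(q0) that produced the state shown.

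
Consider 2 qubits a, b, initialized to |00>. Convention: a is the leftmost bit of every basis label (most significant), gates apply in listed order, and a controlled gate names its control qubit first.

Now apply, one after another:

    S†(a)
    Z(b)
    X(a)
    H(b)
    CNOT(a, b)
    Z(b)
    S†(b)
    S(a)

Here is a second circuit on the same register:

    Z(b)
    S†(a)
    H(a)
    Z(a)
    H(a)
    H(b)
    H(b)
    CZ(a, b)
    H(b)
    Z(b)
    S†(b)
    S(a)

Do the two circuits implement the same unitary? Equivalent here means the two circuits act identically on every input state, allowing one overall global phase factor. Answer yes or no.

Yes: on every input state the two circuits agree up to one overall phase factor.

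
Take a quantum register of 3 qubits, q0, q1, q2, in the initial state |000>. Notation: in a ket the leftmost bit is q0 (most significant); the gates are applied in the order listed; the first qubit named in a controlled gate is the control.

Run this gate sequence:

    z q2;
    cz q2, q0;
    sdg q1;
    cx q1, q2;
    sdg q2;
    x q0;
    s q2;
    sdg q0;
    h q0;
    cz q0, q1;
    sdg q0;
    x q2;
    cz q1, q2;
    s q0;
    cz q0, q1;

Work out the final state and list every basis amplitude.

The final amplitudes are -sqrt(2)*I/2 on |001>, sqrt(2)*I/2 on |101>, and 0 on every other basis state.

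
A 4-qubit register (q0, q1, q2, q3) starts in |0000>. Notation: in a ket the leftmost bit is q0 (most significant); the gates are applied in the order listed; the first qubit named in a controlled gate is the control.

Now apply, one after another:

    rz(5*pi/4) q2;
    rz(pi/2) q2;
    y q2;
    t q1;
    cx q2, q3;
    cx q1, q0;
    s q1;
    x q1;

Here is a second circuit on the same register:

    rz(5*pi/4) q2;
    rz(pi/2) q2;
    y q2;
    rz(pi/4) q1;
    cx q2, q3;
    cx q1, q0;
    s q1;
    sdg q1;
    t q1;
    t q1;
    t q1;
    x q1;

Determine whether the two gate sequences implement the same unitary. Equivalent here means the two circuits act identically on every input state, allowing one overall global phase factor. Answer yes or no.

No, they are not equivalent — no single phase factor reconciles the two unitaries.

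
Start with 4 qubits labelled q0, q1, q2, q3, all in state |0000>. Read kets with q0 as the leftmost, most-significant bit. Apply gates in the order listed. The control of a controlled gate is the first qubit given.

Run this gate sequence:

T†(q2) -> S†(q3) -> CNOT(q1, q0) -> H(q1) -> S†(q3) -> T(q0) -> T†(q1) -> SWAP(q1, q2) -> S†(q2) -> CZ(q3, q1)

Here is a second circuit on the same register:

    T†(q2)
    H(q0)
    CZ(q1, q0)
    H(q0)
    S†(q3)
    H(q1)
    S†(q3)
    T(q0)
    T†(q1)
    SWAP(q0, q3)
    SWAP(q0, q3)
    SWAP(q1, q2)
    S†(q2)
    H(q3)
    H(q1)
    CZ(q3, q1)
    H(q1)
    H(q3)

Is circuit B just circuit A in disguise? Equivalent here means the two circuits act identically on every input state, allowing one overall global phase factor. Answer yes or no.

No: there is an input state on which the two circuits produce genuinely different outputs (not merely differing by a phase).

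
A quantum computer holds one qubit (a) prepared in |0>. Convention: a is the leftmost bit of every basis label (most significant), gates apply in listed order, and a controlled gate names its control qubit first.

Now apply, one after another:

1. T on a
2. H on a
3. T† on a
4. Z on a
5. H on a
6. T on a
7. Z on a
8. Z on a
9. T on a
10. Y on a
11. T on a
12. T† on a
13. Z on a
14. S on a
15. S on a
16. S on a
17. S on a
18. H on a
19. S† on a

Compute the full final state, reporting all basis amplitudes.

After the circuit, the state carries amplitude sqrt(2)*(1 - I - exp(3*I*pi/4) + exp(I*pi/4))/4 on |0>, sqrt(2)*(1 - I - exp(I*pi/4) + exp(3*I*pi/4))/4 on |1>. Key observation: steps 14-17 multiply out to the identity, so the circuit reduces to the remaining gates.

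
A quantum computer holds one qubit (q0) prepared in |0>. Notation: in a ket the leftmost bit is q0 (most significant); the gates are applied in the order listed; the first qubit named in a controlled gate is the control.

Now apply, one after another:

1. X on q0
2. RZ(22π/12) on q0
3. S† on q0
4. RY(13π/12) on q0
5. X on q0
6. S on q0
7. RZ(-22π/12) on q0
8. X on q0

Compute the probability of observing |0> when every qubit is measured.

The probability of measuring |0> is sqrt(2)/8 + sqrt(6)/8 + 1/2.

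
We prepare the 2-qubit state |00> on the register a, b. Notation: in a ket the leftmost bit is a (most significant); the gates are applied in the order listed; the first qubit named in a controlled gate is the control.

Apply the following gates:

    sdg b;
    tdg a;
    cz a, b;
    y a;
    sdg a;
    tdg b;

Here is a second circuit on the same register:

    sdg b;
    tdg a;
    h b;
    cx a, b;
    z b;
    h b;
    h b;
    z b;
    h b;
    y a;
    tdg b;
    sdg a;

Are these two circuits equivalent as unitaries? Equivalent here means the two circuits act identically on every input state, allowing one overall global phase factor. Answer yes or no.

Yes, they are equivalent — the unitaries differ by at most a global phase.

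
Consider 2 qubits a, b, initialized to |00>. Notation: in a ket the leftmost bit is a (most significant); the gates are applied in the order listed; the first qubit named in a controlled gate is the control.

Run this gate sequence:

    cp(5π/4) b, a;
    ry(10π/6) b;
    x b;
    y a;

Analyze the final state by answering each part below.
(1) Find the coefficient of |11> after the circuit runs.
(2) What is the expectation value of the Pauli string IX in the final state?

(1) The final state's coefficient on |11> equals -sqrt(3)*I/2.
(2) The expectation value of IX is -sqrt(3)/2.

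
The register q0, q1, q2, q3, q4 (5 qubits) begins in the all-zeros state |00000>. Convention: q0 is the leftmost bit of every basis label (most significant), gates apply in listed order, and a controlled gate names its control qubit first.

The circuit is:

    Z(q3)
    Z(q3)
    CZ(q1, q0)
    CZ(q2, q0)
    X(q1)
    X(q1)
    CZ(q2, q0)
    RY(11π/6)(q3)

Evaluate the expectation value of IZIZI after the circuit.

The expectation value of IZIZI is sqrt(3)/2. Key observation: the block from step 4 through step 7 cancels to the identity and can be dropped.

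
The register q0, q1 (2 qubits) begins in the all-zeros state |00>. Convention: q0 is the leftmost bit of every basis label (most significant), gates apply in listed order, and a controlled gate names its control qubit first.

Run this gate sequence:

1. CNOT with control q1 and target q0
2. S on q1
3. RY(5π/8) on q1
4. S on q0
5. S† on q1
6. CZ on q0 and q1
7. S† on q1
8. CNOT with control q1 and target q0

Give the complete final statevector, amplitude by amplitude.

The resulting statevector has amplitude cos(5*pi/16) on |00>, 0 on |01>, 0 on |10>, -sin(5*pi/16) on |11>.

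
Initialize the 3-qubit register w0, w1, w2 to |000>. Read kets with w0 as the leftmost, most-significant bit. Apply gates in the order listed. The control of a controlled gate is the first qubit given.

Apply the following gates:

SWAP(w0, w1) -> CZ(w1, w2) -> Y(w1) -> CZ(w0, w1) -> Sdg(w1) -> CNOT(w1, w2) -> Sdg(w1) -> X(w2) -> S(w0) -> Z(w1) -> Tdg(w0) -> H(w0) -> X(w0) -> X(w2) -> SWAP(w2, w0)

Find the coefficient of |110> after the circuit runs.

The amplitude on |110> is sqrt(2)*I/2.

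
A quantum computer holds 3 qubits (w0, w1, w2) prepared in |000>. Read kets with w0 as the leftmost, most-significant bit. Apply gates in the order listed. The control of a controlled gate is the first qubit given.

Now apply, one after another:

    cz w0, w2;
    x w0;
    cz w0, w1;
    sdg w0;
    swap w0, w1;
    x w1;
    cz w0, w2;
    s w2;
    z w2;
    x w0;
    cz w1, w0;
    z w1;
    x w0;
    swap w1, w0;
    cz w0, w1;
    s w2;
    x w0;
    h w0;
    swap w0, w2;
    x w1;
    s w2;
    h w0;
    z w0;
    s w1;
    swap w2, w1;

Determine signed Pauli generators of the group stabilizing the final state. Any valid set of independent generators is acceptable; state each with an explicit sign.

The final state is stabilized by the group generated by -XII, -IYI, -IIZ; other independent generating sets are equally valid.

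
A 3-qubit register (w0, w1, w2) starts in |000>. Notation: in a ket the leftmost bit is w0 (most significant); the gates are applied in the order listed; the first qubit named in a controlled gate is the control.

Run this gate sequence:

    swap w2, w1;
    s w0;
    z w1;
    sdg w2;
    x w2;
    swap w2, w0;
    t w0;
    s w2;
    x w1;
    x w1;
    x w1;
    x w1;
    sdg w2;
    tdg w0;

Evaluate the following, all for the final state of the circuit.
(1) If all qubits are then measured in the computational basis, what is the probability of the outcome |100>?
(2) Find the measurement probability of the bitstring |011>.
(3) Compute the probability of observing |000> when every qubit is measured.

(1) Outcome |100> occurs with probability 1. Key observation: the block from step 7 through step 14 cancels to the identity and can be dropped.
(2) A full measurement returns |011> with probability 0.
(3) A full measurement returns |000> with probability 0.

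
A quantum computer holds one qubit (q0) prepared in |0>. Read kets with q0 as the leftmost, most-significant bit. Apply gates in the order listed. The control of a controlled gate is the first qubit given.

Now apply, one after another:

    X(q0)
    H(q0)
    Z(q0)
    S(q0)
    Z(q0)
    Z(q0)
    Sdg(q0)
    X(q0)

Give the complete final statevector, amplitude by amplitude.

After the circuit, the state carries amplitude sqrt(2)/2 on |0>, sqrt(2)/2 on |1>. Key observation: steps 4-7 multiply out to the identity, so the circuit reduces to the remaining gates.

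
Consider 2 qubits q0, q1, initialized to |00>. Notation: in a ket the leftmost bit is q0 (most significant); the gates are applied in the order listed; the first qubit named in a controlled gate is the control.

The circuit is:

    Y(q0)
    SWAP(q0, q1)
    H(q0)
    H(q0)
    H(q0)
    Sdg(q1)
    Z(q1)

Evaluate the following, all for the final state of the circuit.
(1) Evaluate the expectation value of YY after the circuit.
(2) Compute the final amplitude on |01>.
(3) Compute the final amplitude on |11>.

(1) The observable YY averages to 0. Key observation: the block from step 4 through step 5 cancels to the identity and can be dropped.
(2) |01> carries amplitude -sqrt(2)/2 in the final state.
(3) The amplitude on |11> is -sqrt(2)/2.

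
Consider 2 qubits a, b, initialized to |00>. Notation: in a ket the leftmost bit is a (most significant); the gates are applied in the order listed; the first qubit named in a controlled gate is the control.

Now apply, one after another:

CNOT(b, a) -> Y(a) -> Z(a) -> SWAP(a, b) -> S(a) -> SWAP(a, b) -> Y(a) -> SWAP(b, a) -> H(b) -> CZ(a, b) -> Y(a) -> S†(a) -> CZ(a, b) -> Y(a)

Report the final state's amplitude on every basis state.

After the circuit, the state carries amplitude sqrt(2)*I/2 on |00>, -sqrt(2)*I/2 on |01>, 0 on |10>, 0 on |11>.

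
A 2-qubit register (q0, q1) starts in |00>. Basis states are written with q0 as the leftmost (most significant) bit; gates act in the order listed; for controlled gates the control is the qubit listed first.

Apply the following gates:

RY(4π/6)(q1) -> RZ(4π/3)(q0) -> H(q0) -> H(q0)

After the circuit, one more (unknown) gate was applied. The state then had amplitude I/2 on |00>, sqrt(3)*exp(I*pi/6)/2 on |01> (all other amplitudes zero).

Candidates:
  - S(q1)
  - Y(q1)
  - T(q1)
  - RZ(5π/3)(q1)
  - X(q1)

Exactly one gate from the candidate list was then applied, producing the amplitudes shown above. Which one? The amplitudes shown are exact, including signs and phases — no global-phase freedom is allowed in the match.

The unique candidate consistent with the amplitudes is RZ(5π/3)(q1).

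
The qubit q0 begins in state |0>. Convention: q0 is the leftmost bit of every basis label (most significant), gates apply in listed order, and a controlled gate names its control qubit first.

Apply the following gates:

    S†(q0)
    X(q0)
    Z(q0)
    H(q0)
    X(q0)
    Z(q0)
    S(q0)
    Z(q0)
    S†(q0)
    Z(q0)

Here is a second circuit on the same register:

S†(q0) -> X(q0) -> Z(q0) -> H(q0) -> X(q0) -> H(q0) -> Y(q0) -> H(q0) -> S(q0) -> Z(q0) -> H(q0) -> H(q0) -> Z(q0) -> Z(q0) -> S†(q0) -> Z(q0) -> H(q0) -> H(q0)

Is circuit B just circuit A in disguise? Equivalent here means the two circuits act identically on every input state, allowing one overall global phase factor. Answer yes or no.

No: there is an input state on which the two circuits produce genuinely different outputs (not merely differing by a phase).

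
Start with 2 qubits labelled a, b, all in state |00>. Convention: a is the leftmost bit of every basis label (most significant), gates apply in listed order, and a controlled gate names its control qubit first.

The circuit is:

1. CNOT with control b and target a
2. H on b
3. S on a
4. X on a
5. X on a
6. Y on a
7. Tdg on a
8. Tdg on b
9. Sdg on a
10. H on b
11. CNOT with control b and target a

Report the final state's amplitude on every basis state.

After the circuit, the state carries amplitude 0 on |00>, -exp(3*I*pi/4)/2 + I/2 on |01>, -I/2 - exp(3*I*pi/4)/2 on |10>, 0 on |11>.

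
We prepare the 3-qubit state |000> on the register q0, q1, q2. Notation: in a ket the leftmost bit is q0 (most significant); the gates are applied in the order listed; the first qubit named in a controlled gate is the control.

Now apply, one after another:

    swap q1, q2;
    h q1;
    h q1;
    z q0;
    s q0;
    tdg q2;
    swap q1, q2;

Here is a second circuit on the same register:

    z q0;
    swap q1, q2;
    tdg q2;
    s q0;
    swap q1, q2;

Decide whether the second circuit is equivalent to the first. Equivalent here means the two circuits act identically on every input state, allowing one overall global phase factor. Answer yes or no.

Yes — the two circuits implement the same unitary up to a global phase.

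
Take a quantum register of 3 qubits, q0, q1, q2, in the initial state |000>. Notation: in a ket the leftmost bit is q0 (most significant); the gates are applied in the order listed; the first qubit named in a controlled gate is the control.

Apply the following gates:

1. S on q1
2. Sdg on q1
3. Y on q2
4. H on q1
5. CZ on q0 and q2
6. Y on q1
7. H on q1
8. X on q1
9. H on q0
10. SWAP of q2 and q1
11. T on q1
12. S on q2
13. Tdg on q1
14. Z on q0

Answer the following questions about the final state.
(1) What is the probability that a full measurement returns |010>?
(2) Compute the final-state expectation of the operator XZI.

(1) A full measurement returns |010> with probability 1/2.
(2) The expectation value of XZI is 1.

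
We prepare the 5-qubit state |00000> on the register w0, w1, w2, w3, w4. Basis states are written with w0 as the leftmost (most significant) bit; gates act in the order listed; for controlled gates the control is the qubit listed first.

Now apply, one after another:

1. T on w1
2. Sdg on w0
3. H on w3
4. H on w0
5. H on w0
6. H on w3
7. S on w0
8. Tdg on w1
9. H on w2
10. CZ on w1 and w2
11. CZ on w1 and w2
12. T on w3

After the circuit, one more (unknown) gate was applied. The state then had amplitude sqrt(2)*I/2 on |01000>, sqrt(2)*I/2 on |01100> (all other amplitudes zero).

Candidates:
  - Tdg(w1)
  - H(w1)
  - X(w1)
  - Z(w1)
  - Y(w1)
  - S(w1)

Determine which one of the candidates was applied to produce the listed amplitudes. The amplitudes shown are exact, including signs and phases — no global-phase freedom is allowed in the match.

The unique candidate consistent with the amplitudes is Y(w1). Key observation: steps 1-8 multiply out to the identity, so the circuit reduces to the remaining gates.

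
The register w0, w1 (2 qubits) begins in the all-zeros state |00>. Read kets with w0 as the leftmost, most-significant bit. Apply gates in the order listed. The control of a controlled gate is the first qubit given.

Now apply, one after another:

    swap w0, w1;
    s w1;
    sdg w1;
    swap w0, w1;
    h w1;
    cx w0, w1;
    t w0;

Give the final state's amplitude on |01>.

The amplitude on |01> is sqrt(2)/2.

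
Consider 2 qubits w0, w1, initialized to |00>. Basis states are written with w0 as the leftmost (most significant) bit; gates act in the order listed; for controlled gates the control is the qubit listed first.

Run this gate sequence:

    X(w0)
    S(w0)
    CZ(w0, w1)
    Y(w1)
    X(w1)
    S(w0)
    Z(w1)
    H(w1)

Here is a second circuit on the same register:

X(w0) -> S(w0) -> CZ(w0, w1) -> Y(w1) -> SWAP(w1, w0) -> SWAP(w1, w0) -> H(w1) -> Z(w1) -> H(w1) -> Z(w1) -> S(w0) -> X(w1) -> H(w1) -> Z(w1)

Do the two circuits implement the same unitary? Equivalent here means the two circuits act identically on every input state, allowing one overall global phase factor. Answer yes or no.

Yes: on every input state the two circuits agree up to one overall phase factor.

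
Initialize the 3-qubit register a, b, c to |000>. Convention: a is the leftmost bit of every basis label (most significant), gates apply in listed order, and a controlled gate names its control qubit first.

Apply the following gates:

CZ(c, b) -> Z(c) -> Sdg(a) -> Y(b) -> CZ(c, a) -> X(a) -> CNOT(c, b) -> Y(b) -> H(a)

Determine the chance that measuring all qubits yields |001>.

Outcome |001> occurs with probability 0.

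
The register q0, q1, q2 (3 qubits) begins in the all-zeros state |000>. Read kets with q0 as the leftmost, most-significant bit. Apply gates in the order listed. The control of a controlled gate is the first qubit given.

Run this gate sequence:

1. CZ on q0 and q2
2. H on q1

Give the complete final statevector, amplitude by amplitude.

The final amplitudes are sqrt(2)/2 on |000>, sqrt(2)/2 on |010>, and 0 on every other basis state.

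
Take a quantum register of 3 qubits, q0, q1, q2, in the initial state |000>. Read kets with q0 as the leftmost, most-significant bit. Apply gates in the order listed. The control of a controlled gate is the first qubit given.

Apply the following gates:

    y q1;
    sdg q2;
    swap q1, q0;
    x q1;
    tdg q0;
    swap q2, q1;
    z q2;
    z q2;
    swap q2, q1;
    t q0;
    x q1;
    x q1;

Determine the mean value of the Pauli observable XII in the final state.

In the final state, XII has expectation 0.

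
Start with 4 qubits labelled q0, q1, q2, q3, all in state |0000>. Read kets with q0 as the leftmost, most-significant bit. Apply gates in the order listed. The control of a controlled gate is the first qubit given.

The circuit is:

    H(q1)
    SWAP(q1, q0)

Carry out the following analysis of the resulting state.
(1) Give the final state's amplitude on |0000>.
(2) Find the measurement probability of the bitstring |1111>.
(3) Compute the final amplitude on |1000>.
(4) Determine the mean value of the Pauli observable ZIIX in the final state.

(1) |0000> carries amplitude sqrt(2)/2 in the final state.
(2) The probability of measuring |1111> is 0.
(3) The final state's coefficient on |1000> equals sqrt(2)/2.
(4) The expectation value of ZIIX is 0.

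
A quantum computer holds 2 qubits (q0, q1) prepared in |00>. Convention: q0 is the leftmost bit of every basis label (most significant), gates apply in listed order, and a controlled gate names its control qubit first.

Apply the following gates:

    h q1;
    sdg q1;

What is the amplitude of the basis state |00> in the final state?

The final state's coefficient on |00> equals sqrt(2)/2.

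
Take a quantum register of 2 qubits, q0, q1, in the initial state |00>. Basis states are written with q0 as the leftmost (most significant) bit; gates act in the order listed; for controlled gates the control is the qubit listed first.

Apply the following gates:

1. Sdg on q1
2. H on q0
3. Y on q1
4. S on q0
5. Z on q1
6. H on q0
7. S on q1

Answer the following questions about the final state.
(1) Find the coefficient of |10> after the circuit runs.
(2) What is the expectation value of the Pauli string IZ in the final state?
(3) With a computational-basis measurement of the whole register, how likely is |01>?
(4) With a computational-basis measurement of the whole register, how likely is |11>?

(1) |10> carries amplitude 0 in the final state.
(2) The expectation value of IZ is -1.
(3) A full measurement returns |01> with probability 1/2.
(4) A full measurement returns |11> with probability 1/2.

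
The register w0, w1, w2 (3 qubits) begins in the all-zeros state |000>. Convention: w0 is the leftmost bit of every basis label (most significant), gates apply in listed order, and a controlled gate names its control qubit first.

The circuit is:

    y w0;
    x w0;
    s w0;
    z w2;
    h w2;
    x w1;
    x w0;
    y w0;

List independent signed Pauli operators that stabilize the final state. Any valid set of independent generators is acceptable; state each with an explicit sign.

The final state is stabilized by the group generated by +IIX, +ZII, -IZI; other independent generating sets are equally valid.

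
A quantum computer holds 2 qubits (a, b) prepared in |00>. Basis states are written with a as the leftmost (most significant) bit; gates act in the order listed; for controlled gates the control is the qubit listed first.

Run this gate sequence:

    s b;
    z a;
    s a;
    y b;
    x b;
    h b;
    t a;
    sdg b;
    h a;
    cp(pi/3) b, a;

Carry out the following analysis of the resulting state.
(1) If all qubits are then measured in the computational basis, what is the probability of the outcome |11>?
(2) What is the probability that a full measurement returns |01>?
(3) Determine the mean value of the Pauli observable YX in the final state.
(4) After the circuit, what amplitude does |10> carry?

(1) A full measurement returns |11> with probability 1/4.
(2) The probability of measuring |01> is 1/4.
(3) The observable YX averages to 1/4.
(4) The amplitude on |10> is I/2.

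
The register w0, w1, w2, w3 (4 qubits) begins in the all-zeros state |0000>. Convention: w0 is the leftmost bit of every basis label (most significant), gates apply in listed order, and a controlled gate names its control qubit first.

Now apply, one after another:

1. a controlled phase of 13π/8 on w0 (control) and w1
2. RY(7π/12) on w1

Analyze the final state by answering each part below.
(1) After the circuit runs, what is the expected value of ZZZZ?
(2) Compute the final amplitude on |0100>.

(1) The observable ZZZZ averages to -sqrt(6)/4 + sqrt(2)/4.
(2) The amplitude on |0100> is sqrt(6 - 3*sqrt(2))/4 + sqrt(sqrt(2) + 2)/4.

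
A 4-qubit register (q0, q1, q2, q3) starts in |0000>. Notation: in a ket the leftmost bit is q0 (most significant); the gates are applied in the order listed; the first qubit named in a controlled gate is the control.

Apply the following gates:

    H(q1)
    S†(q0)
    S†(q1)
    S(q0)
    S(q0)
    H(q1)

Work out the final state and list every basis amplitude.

The resulting statevector has amplitude 1/2 - I/2 on |0000>, 1/2 + I/2 on |0100>, and 0 on every other basis state.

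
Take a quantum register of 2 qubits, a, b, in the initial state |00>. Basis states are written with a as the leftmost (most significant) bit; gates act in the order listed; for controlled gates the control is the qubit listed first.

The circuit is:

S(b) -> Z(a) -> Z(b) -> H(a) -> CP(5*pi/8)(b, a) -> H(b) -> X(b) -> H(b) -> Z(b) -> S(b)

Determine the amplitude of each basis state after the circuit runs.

After the circuit, the state carries amplitude sqrt(2)/2 on |00>, 0 on |01>, sqrt(2)/2 on |10>, 0 on |11>. Key observation: gates 6-9 undo each other exactly, leaving only the rest of the circuit to track.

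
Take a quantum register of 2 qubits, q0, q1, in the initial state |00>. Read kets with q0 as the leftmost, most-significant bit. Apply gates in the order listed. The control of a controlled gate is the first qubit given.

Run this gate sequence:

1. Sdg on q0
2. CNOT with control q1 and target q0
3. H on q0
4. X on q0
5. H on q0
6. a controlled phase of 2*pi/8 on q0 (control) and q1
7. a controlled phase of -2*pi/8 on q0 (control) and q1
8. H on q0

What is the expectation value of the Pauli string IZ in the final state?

The observable IZ averages to 1. Key observation: gates 5-8 undo each other exactly, leaving only the rest of the circuit to track.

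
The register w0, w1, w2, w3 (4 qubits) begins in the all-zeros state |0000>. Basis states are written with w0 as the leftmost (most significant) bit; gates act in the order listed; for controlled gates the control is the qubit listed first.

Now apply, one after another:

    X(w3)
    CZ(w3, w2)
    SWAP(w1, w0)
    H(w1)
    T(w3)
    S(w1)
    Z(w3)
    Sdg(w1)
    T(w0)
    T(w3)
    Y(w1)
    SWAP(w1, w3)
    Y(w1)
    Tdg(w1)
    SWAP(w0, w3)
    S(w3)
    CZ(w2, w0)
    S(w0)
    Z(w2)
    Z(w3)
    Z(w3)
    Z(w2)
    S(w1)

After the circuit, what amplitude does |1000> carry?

|1000> carries amplitude sqrt(2)/2 in the final state. Key observation: gates 19-22 undo each other exactly, leaving only the rest of the circuit to track.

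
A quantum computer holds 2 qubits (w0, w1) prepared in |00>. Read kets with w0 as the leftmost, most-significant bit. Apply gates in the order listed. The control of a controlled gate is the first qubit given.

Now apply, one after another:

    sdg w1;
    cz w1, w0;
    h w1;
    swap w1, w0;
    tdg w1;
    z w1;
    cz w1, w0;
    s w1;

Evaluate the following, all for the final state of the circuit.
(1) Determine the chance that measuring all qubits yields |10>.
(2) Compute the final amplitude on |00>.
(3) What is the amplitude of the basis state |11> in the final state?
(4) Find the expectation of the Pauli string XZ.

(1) A full measurement returns |10> with probability 1/2.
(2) The final state's coefficient on |00> equals sqrt(2)/2.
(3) The final state's coefficient on |11> equals 0.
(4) In the final state, XZ has expectation 1.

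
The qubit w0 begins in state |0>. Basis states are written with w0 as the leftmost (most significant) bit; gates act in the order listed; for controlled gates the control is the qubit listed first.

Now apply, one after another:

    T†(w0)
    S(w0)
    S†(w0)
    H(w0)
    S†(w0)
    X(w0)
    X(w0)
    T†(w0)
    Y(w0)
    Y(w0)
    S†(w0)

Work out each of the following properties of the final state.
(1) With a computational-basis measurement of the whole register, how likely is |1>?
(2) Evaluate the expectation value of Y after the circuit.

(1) A full measurement returns |1> with probability 1/2.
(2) In the final state, Y has expectation sqrt(2)/2.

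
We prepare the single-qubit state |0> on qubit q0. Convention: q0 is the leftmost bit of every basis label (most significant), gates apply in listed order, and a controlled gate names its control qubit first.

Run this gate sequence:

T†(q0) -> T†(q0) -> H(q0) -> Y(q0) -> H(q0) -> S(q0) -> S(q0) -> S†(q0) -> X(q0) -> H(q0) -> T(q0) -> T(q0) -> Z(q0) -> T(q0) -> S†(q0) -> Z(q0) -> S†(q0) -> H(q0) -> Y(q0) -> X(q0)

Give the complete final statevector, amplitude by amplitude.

After the circuit, the state carries amplitude exp(I*pi/4)/2 + I/2 on |0>, -I/2 + exp(I*pi/4)/2 on |1>.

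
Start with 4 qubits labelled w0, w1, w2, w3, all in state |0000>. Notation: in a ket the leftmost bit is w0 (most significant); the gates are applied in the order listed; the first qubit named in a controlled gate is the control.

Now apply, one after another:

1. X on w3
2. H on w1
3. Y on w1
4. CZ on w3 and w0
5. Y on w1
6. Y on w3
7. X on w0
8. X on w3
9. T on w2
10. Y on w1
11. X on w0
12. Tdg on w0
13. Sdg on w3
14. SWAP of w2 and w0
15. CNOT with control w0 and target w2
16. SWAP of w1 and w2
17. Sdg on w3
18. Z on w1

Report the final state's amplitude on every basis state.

After the circuit, the state carries amplitude sqrt(2)/2 on |0001>, -sqrt(2)/2 on |0011>, and 0 on every other basis state.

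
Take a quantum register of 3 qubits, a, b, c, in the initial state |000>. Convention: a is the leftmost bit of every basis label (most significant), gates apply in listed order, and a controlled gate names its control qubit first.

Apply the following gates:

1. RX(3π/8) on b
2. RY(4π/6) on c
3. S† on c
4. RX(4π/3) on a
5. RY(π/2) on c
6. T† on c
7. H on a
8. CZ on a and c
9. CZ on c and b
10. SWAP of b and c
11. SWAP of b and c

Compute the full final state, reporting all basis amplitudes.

After the circuit, the state carries amplitude (1 - sqrt(3)*I)*cos(3*pi/16)/4 on |000>, exp(3*I*pi/4)*cos(3*pi/16)/2 on |001>, -(sqrt(3) + I)*sin(3*pi/16)/4 on |010>, -exp(I*pi/4)*sin(3*pi/16)/2 on |011>, -cos(3*pi/16)/2 on |100>, (-sqrt(3) + I)*exp(I*pi/4)*cos(3*pi/16)/4 on |101>, I*sin(3*pi/16)/2 on |110>, -(sqrt(3) - I)*exp(3*I*pi/4)*sin(3*pi/16)/4 on |111>. Key observation: the block from step 10 through step 11 cancels to the identity and can be dropped.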